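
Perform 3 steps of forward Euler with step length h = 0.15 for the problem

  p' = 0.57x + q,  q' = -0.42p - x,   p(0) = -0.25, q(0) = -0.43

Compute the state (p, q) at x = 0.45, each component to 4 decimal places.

Euler on (p,q): p_{n+1} = p_n + h·p', q_{n+1} = q_n + h·q'.
0.000000: (-0.250000, -0.430000); f=(-0.430000, 0.105000) → (-0.314500, -0.414250)
0.150000: (-0.314500, -0.414250); f=(-0.328750, -0.017910) → (-0.363812, -0.416936)
0.300000: (-0.363812, -0.416936); f=(-0.245937, -0.147199) → (-0.400703, -0.439016)
(p(0.45), q(0.45)) ≈ (-0.4007, -0.4390)

-0.4007, -0.4390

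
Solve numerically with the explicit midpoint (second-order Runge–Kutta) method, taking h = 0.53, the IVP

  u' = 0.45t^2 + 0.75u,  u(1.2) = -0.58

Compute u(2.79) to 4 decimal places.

2.7715

Midpoint: k1 = f(t_n, u_n); k2 = f(t_n + h/2, u_n + (h/2)·k1); u_{n+1} = u_n + h·k2.
t=1.200000, u=-0.580000:
  k1 = f(1.200000, -0.580000) = 0.213000
  k2 = f(1.465000, -0.523555) = 0.573135
  u ← -0.580000 + 0.53·0.573135 = -0.276238
t=1.730000, u=-0.276238:
  k1 = f(1.730000, -0.276238) = 1.139626
  k2 = f(1.995000, 0.025762) = 1.810333
  u ← -0.276238 + 0.53·1.810333 = 0.683238
t=2.260000, u=0.683238:
  k1 = f(2.260000, 0.683238) = 2.810849
  k2 = f(2.525000, 1.428113) = 3.940116
  u ← 0.683238 + 0.53·3.940116 = 2.771500
u(2.79) ≈ 2.7715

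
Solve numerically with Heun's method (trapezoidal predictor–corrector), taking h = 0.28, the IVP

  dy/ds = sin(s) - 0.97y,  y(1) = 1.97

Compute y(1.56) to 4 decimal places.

Heun: k1 = f(s_n, y_n); k2 = f(s_n + h, y_n + h·k1); y_{n+1} = y_n + (h/2)·(k1 + k2).
s=1.000000, y=1.970000:
  k1 = f(1.000000, 1.970000) = -1.069429
  k2 = f(1.280000, 1.670560) = -0.662427
  y ← 1.970000 + (0.28/2)·(-1.069429 + (-0.662427)) = 1.727540
s=1.280000, y=1.727540:
  k1 = f(1.280000, 1.727540) = -0.717698
  k2 = f(1.560000, 1.526585) = -0.480845
  y ← 1.727540 + (0.28/2)·(-0.717698 + (-0.480845)) = 1.559744
y(1.56) ≈ 1.5597

1.5597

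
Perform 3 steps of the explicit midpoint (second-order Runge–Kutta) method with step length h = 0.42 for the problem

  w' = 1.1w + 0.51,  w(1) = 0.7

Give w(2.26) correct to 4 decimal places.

4.0285

Midpoint: k1 = f(t_n, w_n); k2 = f(t_n + h/2, w_n + (h/2)·k1); w_{n+1} = w_n + h·k2.
t=1.000000, w=0.700000:
  k1 = f(1.000000, 0.700000) = 1.280000
  k2 = f(1.210000, 0.968800) = 1.575680
  w ← 0.700000 + 0.42·1.575680 = 1.361786
t=1.420000, w=1.361786:
  k1 = f(1.420000, 1.361786) = 2.007964
  k2 = f(1.630000, 1.783458) = 2.471804
  w ← 1.361786 + 0.42·2.471804 = 2.399943
t=1.840000, w=2.399943:
  k1 = f(1.840000, 2.399943) = 3.149938
  k2 = f(2.050000, 3.061430) = 3.877573
  w ← 2.399943 + 0.42·3.877573 = 4.028524
w(2.26) ≈ 4.0285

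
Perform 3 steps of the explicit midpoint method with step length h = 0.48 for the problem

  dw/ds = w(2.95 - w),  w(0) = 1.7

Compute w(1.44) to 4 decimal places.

2.8364

Midpoint: k1 = f(s_n, w_n); k2 = f(s_n + h/2, w_n + (h/2)·k1); w_{n+1} = w_n + h·k2.
s=0.000000, w=1.700000:
  k1 = f(0.000000, 1.700000) = 2.125000
  k2 = f(0.240000, 2.210000) = 1.635400
  w ← 1.700000 + 0.48·1.635400 = 2.484992
s=0.480000, w=2.484992:
  k1 = f(0.480000, 2.484992) = 1.155541
  k2 = f(0.720000, 2.762322) = 0.518427
  w ← 2.484992 + 0.48·0.518427 = 2.733837
s=0.960000, w=2.733837:
  k1 = f(0.960000, 2.733837) = 0.590954
  k2 = f(1.200000, 2.875666) = 0.213759
  w ← 2.733837 + 0.48·0.213759 = 2.836442
w(1.44) ≈ 2.8364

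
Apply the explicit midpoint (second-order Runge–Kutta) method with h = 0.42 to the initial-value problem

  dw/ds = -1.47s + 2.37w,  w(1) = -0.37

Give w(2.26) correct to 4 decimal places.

-17.6835

Midpoint: k1 = f(s_n, w_n); k2 = f(s_n + h/2, w_n + (h/2)·k1); w_{n+1} = w_n + h·k2.
s=1.000000, w=-0.370000:
  k1 = f(1.000000, -0.370000) = -2.346900
  k2 = f(1.210000, -0.862849) = -3.823652
  w ← -0.370000 + 0.42·(-3.823652) = -1.975934
s=1.420000, w=-1.975934:
  k1 = f(1.420000, -1.975934) = -6.770363
  k2 = f(1.630000, -3.397710) = -10.448673
  w ← -1.975934 + 0.42·(-10.448673) = -6.364377
s=1.840000, w=-6.364377:
  k1 = f(1.840000, -6.364377) = -17.788373
  k2 = f(2.050000, -10.099935) = -26.950346
  w ← -6.364377 + 0.42·(-26.950346) = -17.683522
w(2.26) ≈ -17.6835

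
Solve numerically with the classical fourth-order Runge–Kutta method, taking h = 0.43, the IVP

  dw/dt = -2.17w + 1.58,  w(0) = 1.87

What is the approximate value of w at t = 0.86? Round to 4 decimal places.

0.9094

RK4: k1 = f(t_n, w_n); k2 = f(t_n + h/2, w_n + (h/2)·k1); k3 = f(t_n + h/2, w_n + (h/2)·k2); k4 = f(t_n + h, w_n + h·k3); w_{n+1} = w_n + (h/6)·(k1 + 2k2 + 2k3 + k4).
t=0.000000, w=1.870000:
  k1 = f(0.000000, 1.870000) = -2.477900
  k2 = f(0.215000, 1.337252) = -1.321836
  k3 = f(0.215000, 1.585805) = -1.861198
  k4 = f(0.430000, 1.069685) = -0.741217
  w ← 1.870000 + (0.43/6)·(k1 + 2k2 + 2k3 + k4) = 1.183062
t=0.430000, w=1.183062:
  k1 = f(0.430000, 1.183062) = -0.987244
  k2 = f(0.645000, 0.970804) = -0.526645
  k3 = f(0.645000, 1.069833) = -0.741538
  k4 = f(0.860000, 0.864201) = -0.295315
  w ← 1.183062 + (0.43/6)·(k1 + 2k2 + 2k3 + k4) = 0.909372
w(0.86) ≈ 0.9094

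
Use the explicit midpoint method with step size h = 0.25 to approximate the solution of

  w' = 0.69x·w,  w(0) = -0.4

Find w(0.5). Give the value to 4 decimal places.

Midpoint: k1 = f(x_n, w_n); k2 = f(x_n + h/2, w_n + (h/2)·k1); w_{n+1} = w_n + h·k2.
x=0.000000, w=-0.400000:
  k1 = f(0.000000, -0.400000) = 0.000000
  k2 = f(0.125000, -0.400000) = -0.034500
  w ← -0.400000 + 0.25·(-0.034500) = -0.408625
x=0.250000, w=-0.408625:
  k1 = f(0.250000, -0.408625) = -0.070488
  k2 = f(0.375000, -0.417436) = -0.108012
  w ← -0.408625 + 0.25·(-0.108012) = -0.435628
w(0.5) ≈ -0.4356

-0.4356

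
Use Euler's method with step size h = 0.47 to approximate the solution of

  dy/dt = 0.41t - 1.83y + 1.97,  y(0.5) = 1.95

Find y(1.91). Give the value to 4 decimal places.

1.3844

Euler: y_{n+1} = y_n + h·f(t_n, y_n).
t=0.500000, y=1.950000: f=-1.393500 → y ← 1.950000 + 0.47·(-1.393500) = 1.295055
t=0.970000, y=1.295055: f=-0.002251 → y ← 1.295055 + 0.47·(-0.002251) = 1.293997
t=1.440000, y=1.293997: f=0.192385 → y ← 1.293997 + 0.47·0.192385 = 1.384418
y(1.91) ≈ 1.3844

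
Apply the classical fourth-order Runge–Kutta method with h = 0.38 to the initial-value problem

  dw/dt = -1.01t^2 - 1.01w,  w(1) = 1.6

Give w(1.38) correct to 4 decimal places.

RK4: k1 = f(t_n, w_n); k2 = f(t_n + h/2, w_n + (h/2)·k1); k3 = f(t_n + h/2, w_n + (h/2)·k2); k4 = f(t_n + h, w_n + h·k3); w_{n+1} = w_n + (h/6)·(k1 + 2k2 + 2k3 + k4).
t=1.000000, w=1.600000:
  k1 = f(1.000000, 1.600000) = -2.626000
  k2 = f(1.190000, 1.101060) = -2.542332
  k3 = f(1.190000, 1.116957) = -2.558388
  k4 = f(1.380000, 0.627813) = -2.557535
  w ← 1.600000 + (0.38/6)·(k1 + 2k2 + 2k3 + k4) = 0.625618
w(1.38) ≈ 0.6256

0.6256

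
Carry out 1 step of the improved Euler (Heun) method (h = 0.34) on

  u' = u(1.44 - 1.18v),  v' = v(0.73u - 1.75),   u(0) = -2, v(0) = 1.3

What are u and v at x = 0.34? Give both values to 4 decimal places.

Heun on (u,v): k1 = f(x_n, state_n); k2 = f(x_n + h, state_n + h·k1); state_{n+1} = state_n + (h/2)·(k1 + k2).
0.000000: (-2.000000, 1.300000)
  k1 = (0.188000, -4.173000)
  predictor → (-1.936080, -0.118820)
  k2 = (-3.059408, 0.375868)
  → (-2.488139, 0.654488)
(u(0.34), v(0.34)) ≈ (-2.4881, 0.6545)

-2.4881, 0.6545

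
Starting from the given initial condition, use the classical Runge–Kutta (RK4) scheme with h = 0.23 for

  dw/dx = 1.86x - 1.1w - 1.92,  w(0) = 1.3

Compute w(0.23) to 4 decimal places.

0.6646

RK4: k1 = f(x_n, w_n); k2 = f(x_n + h/2, w_n + (h/2)·k1); k3 = f(x_n + h/2, w_n + (h/2)·k2); k4 = f(x_n + h, w_n + h·k3); w_{n+1} = w_n + (h/6)·(k1 + 2k2 + 2k3 + k4).
x=0.000000, w=1.300000:
  k1 = f(0.000000, 1.300000) = -3.350000
  k2 = f(0.115000, 0.914750) = -2.712325
  k3 = f(0.115000, 0.988083) = -2.792991
  k4 = f(0.230000, 0.657612) = -2.215573
  w ← 1.300000 + (0.23/6)·(k1 + 2k2 + 2k3 + k4) = 0.664579
w(0.23) ≈ 0.6646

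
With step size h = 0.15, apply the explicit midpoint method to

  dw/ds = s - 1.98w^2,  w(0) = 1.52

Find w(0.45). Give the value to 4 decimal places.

0.7576

Midpoint: k1 = f(s_n, w_n); k2 = f(s_n + h/2, w_n + (h/2)·k1); w_{n+1} = w_n + h·k2.
s=0.000000, w=1.520000:
  k1 = f(0.000000, 1.520000) = -4.574592
  k2 = f(0.075000, 1.176906) = -2.667511
  w ← 1.520000 + 0.15·(-2.667511) = 1.119873
s=0.150000, w=1.119873:
  k1 = f(0.150000, 1.119873) = -2.333150
  k2 = f(0.225000, 0.944887) = -1.542767
  w ← 1.119873 + 0.15·(-1.542767) = 0.888458
s=0.300000, w=0.888458:
  k1 = f(0.300000, 0.888458) = -1.262929
  k2 = f(0.375000, 0.793739) = -0.872441
  w ← 0.888458 + 0.15·(-0.872441) = 0.757592
w(0.45) ≈ 0.7576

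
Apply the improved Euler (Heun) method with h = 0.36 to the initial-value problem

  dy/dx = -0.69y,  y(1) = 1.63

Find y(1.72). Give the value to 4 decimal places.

Heun: k1 = f(x_n, y_n); k2 = f(x_n + h, y_n + h·k1); y_{n+1} = y_n + (h/2)·(k1 + k2).
x=1.000000, y=1.630000:
  k1 = f(1.000000, 1.630000) = -1.124700
  k2 = f(1.360000, 1.225108) = -0.845325
  y ← 1.630000 + (0.36/2)·(-1.124700 + (-0.845325)) = 1.275396
x=1.360000, y=1.275396:
  k1 = f(1.360000, 1.275396) = -0.880023
  k2 = f(1.720000, 0.958587) = -0.661425
  y ← 1.275396 + (0.36/2)·(-0.880023 + (-0.661425)) = 0.997935
y(1.72) ≈ 0.9979

0.9979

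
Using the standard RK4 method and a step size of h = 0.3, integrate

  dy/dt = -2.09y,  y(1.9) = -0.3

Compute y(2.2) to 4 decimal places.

RK4: k1 = f(t_n, y_n); k2 = f(t_n + h/2, y_n + (h/2)·k1); k3 = f(t_n + h/2, y_n + (h/2)·k2); k4 = f(t_n + h, y_n + h·k3); y_{n+1} = y_n + (h/6)·(k1 + 2k2 + 2k3 + k4).
t=1.900000, y=-0.300000:
  k1 = f(1.900000, -0.300000) = 0.627000
  k2 = f(2.050000, -0.205950) = 0.430436
  k3 = f(2.050000, -0.235435) = 0.492058
  k4 = f(2.200000, -0.152382) = 0.318479
  y ← -0.300000 + (0.3/6)·(k1 + 2k2 + 2k3 + k4) = -0.160477
y(2.2) ≈ -0.1605

-0.1605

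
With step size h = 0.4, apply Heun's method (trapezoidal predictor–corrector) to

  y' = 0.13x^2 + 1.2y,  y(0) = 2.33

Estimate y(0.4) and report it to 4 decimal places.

Heun: k1 = f(x_n, y_n); k2 = f(x_n + h, y_n + h·k1); y_{n+1} = y_n + (h/2)·(k1 + k2).
x=0.000000, y=2.330000:
  k1 = f(0.000000, 2.330000) = 2.796000
  k2 = f(0.400000, 3.448400) = 4.158880
  y ← 2.330000 + (0.4/2)·(2.796000 + 4.158880) = 3.720976
y(0.4) ≈ 3.7210

3.7210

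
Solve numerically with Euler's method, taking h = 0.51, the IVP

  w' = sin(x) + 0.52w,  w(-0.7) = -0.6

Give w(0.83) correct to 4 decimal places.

-1.7025

Euler: w_{n+1} = w_n + h·f(x_n, w_n).
x=-0.700000, w=-0.600000: f=-0.956218 → w ← -0.600000 + 0.51·(-0.956218) = -1.087671
x=-0.190000, w=-1.087671: f=-0.754448 → w ← -1.087671 + 0.51·(-0.754448) = -1.472439
x=0.320000, w=-1.472439: f=-0.451102 → w ← -1.472439 + 0.51·(-0.451102) = -1.702501
w(0.83) ≈ -1.7025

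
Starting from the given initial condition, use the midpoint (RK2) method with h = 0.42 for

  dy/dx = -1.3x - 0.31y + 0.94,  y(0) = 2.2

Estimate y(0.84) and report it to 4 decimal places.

Midpoint: k1 = f(x_n, y_n); k2 = f(x_n + h/2, y_n + (h/2)·k1); y_{n+1} = y_n + h·k2.
x=0.000000, y=2.200000:
  k1 = f(0.000000, 2.200000) = 0.258000
  k2 = f(0.210000, 2.254180) = -0.031796
  y ← 2.200000 + 0.42·(-0.031796) = 2.186646
x=0.420000, y=2.186646:
  k1 = f(0.420000, 2.186646) = -0.283860
  k2 = f(0.630000, 2.127035) = -0.538381
  y ← 2.186646 + 0.42·(-0.538381) = 1.960526
y(0.84) ≈ 1.9605

1.9605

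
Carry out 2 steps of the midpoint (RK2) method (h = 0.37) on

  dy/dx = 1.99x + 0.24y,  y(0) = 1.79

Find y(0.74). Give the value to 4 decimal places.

2.7070

Midpoint: k1 = f(x_n, y_n); k2 = f(x_n + h/2, y_n + (h/2)·k1); y_{n+1} = y_n + h·k2.
x=0.000000, y=1.790000:
  k1 = f(0.000000, 1.790000) = 0.429600
  k2 = f(0.185000, 1.869476) = 0.816824
  y ← 1.790000 + 0.37·0.816824 = 2.092225
x=0.370000, y=2.092225:
  k1 = f(0.370000, 2.092225) = 1.238434
  k2 = f(0.555000, 2.321335) = 1.661570
  y ← 2.092225 + 0.37·1.661570 = 2.707006
y(0.74) ≈ 2.7070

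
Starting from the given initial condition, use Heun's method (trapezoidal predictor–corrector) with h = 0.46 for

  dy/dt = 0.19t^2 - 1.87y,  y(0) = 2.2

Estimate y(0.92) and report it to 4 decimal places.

Heun: k1 = f(t_n, y_n); k2 = f(t_n + h, y_n + h·k1); y_{n+1} = y_n + (h/2)·(k1 + k2).
t=0.000000, y=2.200000:
  k1 = f(0.000000, 2.200000) = -4.114000
  k2 = f(0.460000, 0.307560) = -0.534933
  y ← 2.200000 + (0.46/2)·(-4.114000 + (-0.534933)) = 1.130745
t=0.460000, y=1.130745:
  k1 = f(0.460000, 1.130745) = -2.074290
  k2 = f(0.920000, 0.176572) = -0.169374
  y ← 1.130745 + (0.46/2)·(-2.074290 + (-0.169374)) = 0.614703
y(0.92) ≈ 0.6147

0.6147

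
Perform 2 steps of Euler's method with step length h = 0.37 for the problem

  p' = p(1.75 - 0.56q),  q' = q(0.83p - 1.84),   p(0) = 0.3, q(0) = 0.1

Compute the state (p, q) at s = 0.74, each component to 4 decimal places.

0.7999, 0.0193

Euler on (p,q): p_{n+1} = p_n + h·p', q_{n+1} = q_n + h·q'.
0.000000: (0.300000, 0.100000); f=(0.508200, -0.159100) → (0.488034, 0.041133)
0.370000: (0.488034, 0.041133); f=(0.842818, -0.059023) → (0.799877, 0.019294)
(p(0.74), q(0.74)) ≈ (0.7999, 0.0193)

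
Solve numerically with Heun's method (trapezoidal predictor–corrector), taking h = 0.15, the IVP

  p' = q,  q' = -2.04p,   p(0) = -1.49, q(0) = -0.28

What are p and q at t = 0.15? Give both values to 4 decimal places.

Heun on (p,q): k1 = f(t_n, state_n); k2 = f(t_n + h, state_n + h·k1); state_{n+1} = state_n + (h/2)·(k1 + k2).
0.000000: (-1.490000, -0.280000)
  k1 = (-0.280000, 3.039600)
  predictor → (-1.532000, 0.175940)
  k2 = (0.175940, 3.125280)
  → (-1.497804, 0.182366)
(p(0.15), q(0.15)) ≈ (-1.4978, 0.1824)

-1.4978, 0.1824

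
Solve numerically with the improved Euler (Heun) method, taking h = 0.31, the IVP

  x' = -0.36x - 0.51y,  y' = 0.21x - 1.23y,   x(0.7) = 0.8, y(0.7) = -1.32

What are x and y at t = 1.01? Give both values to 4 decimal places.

Heun on (x,y): k1 = f(t_n, state_n); k2 = f(t_n + h, state_n + h·k1); state_{n+1} = state_n + (h/2)·(k1 + k2).
0.700000: (0.800000, -1.320000)
  k1 = (0.385200, 1.791600)
  predictor → (0.919412, -0.764604)
  k2 = (0.058960, 1.133539)
  → (0.868845, -0.866603)
(x(1.01), y(1.01)) ≈ (0.8688, -0.8666)

0.8688, -0.8666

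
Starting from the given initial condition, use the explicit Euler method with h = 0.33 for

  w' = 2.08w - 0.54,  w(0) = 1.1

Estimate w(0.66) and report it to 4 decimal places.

2.6496

Euler: w_{n+1} = w_n + h·f(x_n, w_n).
x=0.000000, w=1.100000: f=1.748000 → w ← 1.100000 + 0.33·1.748000 = 1.676840
x=0.330000, w=1.676840: f=2.947827 → w ← 1.676840 + 0.33·2.947827 = 2.649623
w(0.66) ≈ 2.6496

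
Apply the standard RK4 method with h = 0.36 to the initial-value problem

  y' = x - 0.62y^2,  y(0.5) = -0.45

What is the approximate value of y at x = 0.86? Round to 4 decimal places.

-0.2344

RK4: k1 = f(x_n, y_n); k2 = f(x_n + h/2, y_n + (h/2)·k1); k3 = f(x_n + h/2, y_n + (h/2)·k2); k4 = f(x_n + h, y_n + h·k3); y_{n+1} = y_n + (h/6)·(k1 + 2k2 + 2k3 + k4).
x=0.500000, y=-0.450000:
  k1 = f(0.500000, -0.450000) = 0.374450
  k2 = f(0.680000, -0.382599) = 0.589243
  k3 = f(0.680000, -0.343936) = 0.606659
  k4 = f(0.860000, -0.231603) = 0.826743
  y ← -0.450000 + (0.36/6)·(k1 + 2k2 + 2k3 + k4) = -0.234420
y(0.86) ≈ -0.2344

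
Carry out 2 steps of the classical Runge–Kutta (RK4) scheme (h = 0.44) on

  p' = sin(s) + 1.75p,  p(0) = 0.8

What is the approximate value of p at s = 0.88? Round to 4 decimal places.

RK4: k1 = f(s_n, p_n); k2 = f(s_n + h/2, p_n + (h/2)·k1); k3 = f(s_n + h/2, p_n + (h/2)·k2); k4 = f(s_n + h, p_n + h·k3); p_{n+1} = p_n + (h/6)·(k1 + 2k2 + 2k3 + k4).
s=0.000000, p=0.800000:
  k1 = f(0.000000, 0.800000) = 1.400000
  k2 = f(0.220000, 1.108000) = 2.157230
  k3 = f(0.220000, 1.274591) = 2.448763
  k4 = f(0.440000, 1.877456) = 3.711487
  p ← 0.800000 + (0.44/6)·(k1 + 2k2 + 2k3 + k4) = 1.850388
s=0.440000, p=1.850388:
  k1 = f(0.440000, 1.850388) = 3.664118
  k2 = f(0.660000, 2.656494) = 5.261981
  k3 = f(0.660000, 3.008024) = 5.877159
  k4 = f(0.880000, 4.436338) = 8.534330
  p ← 1.850388 + (0.44/6)·(k1 + 2k2 + 2k3 + k4) = 4.378681
p(0.88) ≈ 4.3787

4.3787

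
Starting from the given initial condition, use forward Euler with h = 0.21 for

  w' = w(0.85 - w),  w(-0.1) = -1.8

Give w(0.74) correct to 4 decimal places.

Euler: w_{n+1} = w_n + h·f(s_n, w_n).
s=-0.100000, w=-1.800000: f=-4.770000 → w ← -1.800000 + 0.21·(-4.770000) = -2.801700
s=0.110000, w=-2.801700: f=-10.230968 → w ← -2.801700 + 0.21·(-10.230968) = -4.950203
s=0.320000, w=-4.950203: f=-28.712185 → w ← -4.950203 + 0.21·(-28.712185) = -10.979762
s=0.530000, w=-10.979762: f=-129.887974 → w ← -10.979762 + 0.21·(-129.887974) = -38.256237
w(0.74) ≈ -38.2562

-38.2562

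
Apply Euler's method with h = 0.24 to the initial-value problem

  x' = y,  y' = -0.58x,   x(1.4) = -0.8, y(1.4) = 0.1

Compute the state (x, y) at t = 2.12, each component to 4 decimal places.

Euler on (x,y): x_{n+1} = x_n + h·x', y_{n+1} = y_n + h·y'.
1.400000: (-0.800000, 0.100000); f=(0.100000, 0.464000) → (-0.776000, 0.211360)
1.640000: (-0.776000, 0.211360); f=(0.211360, 0.450080) → (-0.725274, 0.319379)
1.880000: (-0.725274, 0.319379); f=(0.319379, 0.420659) → (-0.648623, 0.420337)
(x(2.12), y(2.12)) ≈ (-0.6486, 0.4203)

-0.6486, 0.4203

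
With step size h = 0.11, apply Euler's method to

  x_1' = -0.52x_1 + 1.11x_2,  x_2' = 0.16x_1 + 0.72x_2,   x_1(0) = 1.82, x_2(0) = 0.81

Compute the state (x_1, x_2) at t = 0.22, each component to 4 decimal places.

Euler on (x_1,x_2): x_1_{n+1} = x_1_n + h·x_1', x_2_{n+1} = x_2_n + h·x_2'.
0.000000: (1.820000, 0.810000); f=(-0.047300, 0.874400) → (1.814797, 0.906184)
0.110000: (1.814797, 0.906184); f=(0.062170, 0.942820) → (1.821636, 1.009894)
(x_1(0.22), x_2(0.22)) ≈ (1.8216, 1.0099)

1.8216, 1.0099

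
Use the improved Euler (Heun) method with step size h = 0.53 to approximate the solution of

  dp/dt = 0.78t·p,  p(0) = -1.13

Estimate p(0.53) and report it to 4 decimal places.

Heun: k1 = f(t_n, p_n); k2 = f(t_n + h, p_n + h·k1); p_{n+1} = p_n + (h/2)·(k1 + k2).
t=0.000000, p=-1.130000:
  k1 = f(0.000000, -1.130000) = 0.000000
  k2 = f(0.530000, -1.130000) = -0.467142
  p ← -1.130000 + (0.53/2)·(0.000000 + (-0.467142)) = -1.253793
p(0.53) ≈ -1.2538

-1.2538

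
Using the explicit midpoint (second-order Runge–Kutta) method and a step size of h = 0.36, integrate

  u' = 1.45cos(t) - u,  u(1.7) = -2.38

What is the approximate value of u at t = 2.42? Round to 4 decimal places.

Midpoint: k1 = f(t_n, u_n); k2 = f(t_n + h/2, u_n + (h/2)·k1); u_{n+1} = u_n + h·k2.
t=1.700000, u=-2.380000:
  k1 = f(1.700000, -2.380000) = 2.193175
  k2 = f(1.880000, -1.985228) = 1.543993
  u ← -2.380000 + 0.36·1.543993 = -1.824162
t=2.060000, u=-1.824162:
  k1 = f(2.060000, -1.824162) = 1.142774
  k2 = f(2.240000, -1.618463) = 0.718939
  u ← -1.824162 + 0.36·0.718939 = -1.565344
u(2.42) ≈ -1.5653

-1.5653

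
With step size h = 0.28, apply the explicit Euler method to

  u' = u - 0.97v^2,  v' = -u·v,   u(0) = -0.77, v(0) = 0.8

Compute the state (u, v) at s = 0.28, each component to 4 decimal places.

-1.1594, 0.9725

Euler on (u,v): u_{n+1} = u_n + h·u', v_{n+1} = v_n + h·v'.
0.000000: (-0.770000, 0.800000); f=(-1.390800, 0.616000) → (-1.159424, 0.972480)
(u(0.28), v(0.28)) ≈ (-1.1594, 0.9725)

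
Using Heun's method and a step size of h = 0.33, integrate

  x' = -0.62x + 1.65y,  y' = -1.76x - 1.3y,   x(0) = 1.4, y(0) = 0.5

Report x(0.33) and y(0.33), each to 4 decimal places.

1.1075, -0.3031

Heun on (x,y): k1 = f(t_n, state_n); k2 = f(t_n + h, state_n + h·k1); state_{n+1} = state_n + (h/2)·(k1 + k2).
0.000000: (1.400000, 0.500000)
  k1 = (-0.043000, -3.114000)
  predictor → (1.385810, -0.527620)
  k2 = (-1.729775, -1.753120)
  → (1.107492, -0.303075)
(x(0.33), y(0.33)) ≈ (1.1075, -0.3031)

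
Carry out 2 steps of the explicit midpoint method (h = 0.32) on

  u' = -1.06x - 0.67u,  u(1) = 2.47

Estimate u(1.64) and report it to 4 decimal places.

Midpoint: k1 = f(x_n, u_n); k2 = f(x_n + h/2, u_n + (h/2)·k1); u_{n+1} = u_n + h·k2.
x=1.000000, u=2.470000:
  k1 = f(1.000000, 2.470000) = -2.714900
  k2 = f(1.160000, 2.035616) = -2.593463
  u ← 2.470000 + 0.32·(-2.593463) = 1.640092
x=1.320000, u=1.640092:
  k1 = f(1.320000, 1.640092) = -2.498062
  k2 = f(1.480000, 1.240402) = -2.399869
  u ← 1.640092 + 0.32·(-2.399869) = 0.872134
u(1.64) ≈ 0.8721

0.8721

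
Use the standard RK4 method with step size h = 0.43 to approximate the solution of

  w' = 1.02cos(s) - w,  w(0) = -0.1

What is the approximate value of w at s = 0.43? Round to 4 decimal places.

RK4: k1 = f(s_n, w_n); k2 = f(s_n + h/2, w_n + (h/2)·k1); k3 = f(s_n + h/2, w_n + (h/2)·k2); k4 = f(s_n + h, w_n + h·k3); w_{n+1} = w_n + (h/6)·(k1 + 2k2 + 2k3 + k4).
s=0.000000, w=-0.100000:
  k1 = f(0.000000, -0.100000) = 1.120000
  k2 = f(0.215000, 0.140800) = 0.855716
  k3 = f(0.215000, 0.083979) = 0.912537
  k4 = f(0.430000, 0.292391) = 0.634754
  w ← -0.100000 + (0.43/6)·(k1 + 2k2 + 2k3 + k4) = 0.279207
w(0.43) ≈ 0.2792

0.2792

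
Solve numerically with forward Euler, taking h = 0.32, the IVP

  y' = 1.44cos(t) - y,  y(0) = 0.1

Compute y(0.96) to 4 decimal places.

Euler: y_{n+1} = y_n + h·f(t_n, y_n).
t=0.000000, y=0.100000: f=1.340000 → y ← 0.100000 + 0.32·1.340000 = 0.528800
t=0.320000, y=0.528800: f=0.838099 → y ← 0.528800 + 0.32·0.838099 = 0.796992
t=0.640000, y=0.796992: f=0.358026 → y ← 0.796992 + 0.32·0.358026 = 0.911560
y(0.96) ≈ 0.9116

0.9116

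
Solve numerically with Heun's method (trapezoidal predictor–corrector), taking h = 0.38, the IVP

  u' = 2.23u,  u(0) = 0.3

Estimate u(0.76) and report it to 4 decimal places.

1.4605

Heun: k1 = f(t_n, u_n); k2 = f(t_n + h, u_n + h·k1); u_{n+1} = u_n + (h/2)·(k1 + k2).
t=0.000000, u=0.300000:
  k1 = f(0.000000, 0.300000) = 0.669000
  k2 = f(0.380000, 0.554220) = 1.235911
  u ← 0.300000 + (0.38/2)·(0.669000 + 1.235911) = 0.661933
t=0.380000, u=0.661933:
  k1 = f(0.380000, 0.661933) = 1.476111
  k2 = f(0.760000, 1.222855) = 2.726967
  u ← 0.661933 + (0.38/2)·(1.476111 + 2.726967) = 1.460518
u(0.76) ≈ 1.4605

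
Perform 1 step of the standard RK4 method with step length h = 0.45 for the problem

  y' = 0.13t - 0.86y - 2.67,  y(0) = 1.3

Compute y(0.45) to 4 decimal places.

RK4: k1 = f(t_n, y_n); k2 = f(t_n + h/2, y_n + (h/2)·k1); k3 = f(t_n + h/2, y_n + (h/2)·k2); k4 = f(t_n + h, y_n + h·k3); y_{n+1} = y_n + (h/6)·(k1 + 2k2 + 2k3 + k4).
t=0.000000, y=1.300000:
  k1 = f(0.000000, 1.300000) = -3.788000
  k2 = f(0.225000, 0.447700) = -3.025772
  k3 = f(0.225000, 0.619201) = -3.173263
  k4 = f(0.450000, -0.127968) = -2.501447
  y ← 1.300000 + (0.45/6)·(k1 + 2k2 + 2k3 + k4) = -0.101564
y(0.45) ≈ -0.1016

-0.1016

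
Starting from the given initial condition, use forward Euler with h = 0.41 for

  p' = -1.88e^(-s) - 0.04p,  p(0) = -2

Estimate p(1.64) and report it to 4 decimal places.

-3.6596

Euler: p_{n+1} = p_n + h·f(s_n, p_n).
s=0.000000, p=-2.000000: f=-1.800000 → p ← -2.000000 + 0.41·(-1.800000) = -2.738000
s=0.410000, p=-2.738000: f=-1.138142 → p ← -2.738000 + 0.41·(-1.138142) = -3.204638
s=0.820000, p=-3.204638: f=-0.699826 → p ← -3.204638 + 0.41·(-0.699826) = -3.491567
s=1.230000, p=-3.491567: f=-0.409847 → p ← -3.491567 + 0.41·(-0.409847) = -3.659604
p(1.64) ≈ -3.6596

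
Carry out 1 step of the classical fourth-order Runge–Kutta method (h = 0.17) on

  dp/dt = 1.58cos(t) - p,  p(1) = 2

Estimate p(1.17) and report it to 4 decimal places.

RK4: k1 = f(t_n, p_n); k2 = f(t_n + h/2, p_n + (h/2)·k1); k3 = f(t_n + h/2, p_n + (h/2)·k2); k4 = f(t_n + h, p_n + h·k3); p_{n+1} = p_n + (h/6)·(k1 + 2k2 + 2k3 + k4).
t=1.000000, p=2.000000:
  k1 = f(1.000000, 2.000000) = -1.146322
  k2 = f(1.085000, 1.902563) = -1.164841
  k3 = f(1.085000, 1.900989) = -1.163266
  k4 = f(1.170000, 1.802245) = -1.185805
  p ← 2.000000 + (0.17/6)·(k1 + 2k2 + 2k3 + k4) = 1.801997
p(1.17) ≈ 1.8020

1.8020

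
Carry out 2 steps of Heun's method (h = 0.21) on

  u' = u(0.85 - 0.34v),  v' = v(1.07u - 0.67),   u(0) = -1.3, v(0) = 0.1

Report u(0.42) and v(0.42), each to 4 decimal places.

-1.8381, 0.0398

Heun on (u,v): k1 = f(s_n, state_n); k2 = f(s_n + h, state_n + h·k1); state_{n+1} = state_n + (h/2)·(k1 + k2).
0.000000: (-1.300000, 0.100000)
  k1 = (-1.060800, -0.206100)
  predictor → (-1.522768, 0.056719)
  k2 = (-1.264987, -0.130417)
  → (-1.544208, 0.064666)
0.210000: (-1.544208, 0.064666)
  k1 = (-1.278625, -0.150173)
  predictor → (-1.812719, 0.033129)
  k2 = (-1.520393, -0.086454)
  → (-1.838104, 0.039820)
(u(0.42), v(0.42)) ≈ (-1.8381, 0.0398)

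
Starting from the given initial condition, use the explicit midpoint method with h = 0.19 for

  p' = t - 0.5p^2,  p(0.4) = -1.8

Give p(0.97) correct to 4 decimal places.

Midpoint: k1 = f(t_n, p_n); k2 = f(t_n + h/2, p_n + (h/2)·k1); p_{n+1} = p_n + h·k2.
t=0.400000, p=-1.800000:
  k1 = f(0.400000, -1.800000) = -1.220000
  k2 = f(0.495000, -1.915900) = -1.340336
  p ← -1.800000 + 0.19·(-1.340336) = -2.054664
t=0.590000, p=-2.054664:
  k1 = f(0.590000, -2.054664) = -1.520822
  k2 = f(0.685000, -2.199142) = -1.733113
  p ← -2.054664 + 0.19·(-1.733113) = -2.383955
t=0.780000, p=-2.383955:
  k1 = f(0.780000, -2.383955) = -2.061622
  k2 = f(0.875000, -2.579809) = -2.452708
  p ← -2.383955 + 0.19·(-2.452708) = -2.849970
p(0.97) ≈ -2.8500

-2.8500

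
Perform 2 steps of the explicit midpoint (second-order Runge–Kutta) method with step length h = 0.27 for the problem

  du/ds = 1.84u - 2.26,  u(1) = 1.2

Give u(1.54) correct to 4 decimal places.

Midpoint: k1 = f(s_n, u_n); k2 = f(s_n + h/2, u_n + (h/2)·k1); u_{n+1} = u_n + h·k2.
s=1.000000, u=1.200000:
  k1 = f(1.000000, 1.200000) = -0.052000
  k2 = f(1.135000, 1.192980) = -0.064917
  u ← 1.200000 + 0.27·(-0.064917) = 1.182472
s=1.270000, u=1.182472:
  k1 = f(1.270000, 1.182472) = -0.084251
  k2 = f(1.405000, 1.171099) = -0.105179
  u ← 1.182472 + 0.27·(-0.105179) = 1.154074
u(1.54) ≈ 1.1541

1.1541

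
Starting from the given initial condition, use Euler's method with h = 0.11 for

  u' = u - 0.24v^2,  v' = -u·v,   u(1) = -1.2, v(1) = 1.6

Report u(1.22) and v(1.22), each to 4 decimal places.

-1.6401, 2.0900

Euler on (u,v): u_{n+1} = u_n + h·u', v_{n+1} = v_n + h·v'.
1.000000: (-1.200000, 1.600000); f=(-1.814400, 1.920000) → (-1.399584, 1.811200)
1.110000: (-1.399584, 1.811200); f=(-2.186891, 2.534927) → (-1.640142, 2.090042)
(u(1.22), v(1.22)) ≈ (-1.6401, 2.0900)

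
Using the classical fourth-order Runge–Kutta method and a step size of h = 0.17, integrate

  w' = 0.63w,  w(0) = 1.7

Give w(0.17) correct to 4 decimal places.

1.8922

RK4: k1 = f(t_n, w_n); k2 = f(t_n + h/2, w_n + (h/2)·k1); k3 = f(t_n + h/2, w_n + (h/2)·k2); k4 = f(t_n + h, w_n + h·k3); w_{n+1} = w_n + (h/6)·(k1 + 2k2 + 2k3 + k4).
t=0.000000, w=1.700000:
  k1 = f(0.000000, 1.700000) = 1.071000
  k2 = f(0.085000, 1.791035) = 1.128352
  k3 = f(0.085000, 1.795910) = 1.131423
  k4 = f(0.170000, 1.892342) = 1.192175
  w ← 1.700000 + (0.17/6)·(k1 + 2k2 + 2k3 + k4) = 1.892177
w(0.17) ≈ 1.8922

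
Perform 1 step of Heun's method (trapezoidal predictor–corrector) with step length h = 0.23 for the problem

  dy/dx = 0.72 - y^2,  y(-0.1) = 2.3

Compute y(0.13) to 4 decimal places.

Heun: k1 = f(x_n, y_n); k2 = f(x_n + h, y_n + h·k1); y_{n+1} = y_n + (h/2)·(k1 + k2).
x=-0.100000, y=2.300000:
  k1 = f(-0.100000, 2.300000) = -4.570000
  k2 = f(0.130000, 1.248900) = -0.839751
  y ← 2.300000 + (0.23/2)·(-4.570000 + (-0.839751)) = 1.677879
y(0.13) ≈ 1.6779

1.6779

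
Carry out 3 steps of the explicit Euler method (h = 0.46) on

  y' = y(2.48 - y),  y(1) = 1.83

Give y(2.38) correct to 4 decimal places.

Euler: y_{n+1} = y_n + h·f(t_n, y_n).
t=1.000000, y=1.830000: f=1.189500 → y ← 1.830000 + 0.46·1.189500 = 2.377170
t=1.460000, y=2.377170: f=0.244444 → y ← 2.377170 + 0.46·0.244444 = 2.489614
t=1.920000, y=2.489614: f=-0.023936 → y ← 2.489614 + 0.46·(-0.023936) = 2.478604
y(2.38) ≈ 2.4786

2.4786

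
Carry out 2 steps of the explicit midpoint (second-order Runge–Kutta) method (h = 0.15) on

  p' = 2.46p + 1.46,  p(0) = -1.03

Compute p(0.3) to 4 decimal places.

Midpoint: k1 = f(t_n, p_n); k2 = f(t_n + h/2, p_n + (h/2)·k1); p_{n+1} = p_n + h·k2.
t=0.000000, p=-1.030000:
  k1 = f(0.000000, -1.030000) = -1.073800
  k2 = f(0.075000, -1.110535) = -1.271916
  p ← -1.030000 + 0.15·(-1.271916) = -1.220787
t=0.150000, p=-1.220787:
  k1 = f(0.150000, -1.220787) = -1.543137
  k2 = f(0.225000, -1.336523) = -1.827846
  p ← -1.220787 + 0.15·(-1.827846) = -1.494964
p(0.3) ≈ -1.4950

-1.4950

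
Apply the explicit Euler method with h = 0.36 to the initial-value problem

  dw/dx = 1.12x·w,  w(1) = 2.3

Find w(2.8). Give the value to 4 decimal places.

Euler: w_{n+1} = w_n + h·f(x_n, w_n).
x=1.000000, w=2.300000: f=2.576000 → w ← 2.300000 + 0.36·2.576000 = 3.227360
x=1.360000, w=3.227360: f=4.915915 → w ← 3.227360 + 0.36·4.915915 = 4.997089
x=1.720000, w=4.997089: f=9.626393 → w ← 4.997089 + 0.36·9.626393 = 8.462591
x=2.080000, w=8.462591: f=19.714451 → w ← 8.462591 + 0.36·19.714451 = 15.559793
x=2.440000, w=15.559793: f=42.521803 → w ← 15.559793 + 0.36·42.521803 = 30.867642
w(2.8) ≈ 30.8676

30.8676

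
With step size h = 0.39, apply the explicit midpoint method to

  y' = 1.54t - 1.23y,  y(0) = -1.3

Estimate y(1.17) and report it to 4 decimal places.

0.3746

Midpoint: k1 = f(t_n, y_n); k2 = f(t_n + h/2, y_n + (h/2)·k1); y_{n+1} = y_n + h·k2.
t=0.000000, y=-1.300000:
  k1 = f(0.000000, -1.300000) = 1.599000
  k2 = f(0.195000, -0.988195) = 1.515780
  y ← -1.300000 + 0.39·1.515780 = -0.708846
t=0.390000, y=-0.708846:
  k1 = f(0.390000, -0.708846) = 1.472480
  k2 = f(0.585000, -0.421712) = 1.419606
  y ← -0.708846 + 0.39·1.419606 = -0.155200
t=0.780000, y=-0.155200:
  k1 = f(0.780000, -0.155200) = 1.392095
  k2 = f(0.975000, 0.116259) = 1.358501
  y ← -0.155200 + 0.39·1.358501 = 0.374616
y(1.17) ≈ 0.3746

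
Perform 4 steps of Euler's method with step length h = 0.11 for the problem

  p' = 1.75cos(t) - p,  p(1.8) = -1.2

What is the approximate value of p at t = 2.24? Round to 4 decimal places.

-1.0110

Euler: p_{n+1} = p_n + h·f(t_n, p_n).
t=1.800000, p=-1.200000: f=0.802396 → p ← -1.200000 + 0.11·0.802396 = -1.111736
t=1.910000, p=-1.111736: f=0.529448 → p ← -1.111736 + 0.11·0.529448 = -1.053497
t=2.020000, p=-1.053497: f=0.293563 → p ← -1.053497 + 0.11·0.293563 = -1.021205
t=2.130000, p=-1.021205: f=0.092810 → p ← -1.021205 + 0.11·0.092810 = -1.010996
p(2.24) ≈ -1.0110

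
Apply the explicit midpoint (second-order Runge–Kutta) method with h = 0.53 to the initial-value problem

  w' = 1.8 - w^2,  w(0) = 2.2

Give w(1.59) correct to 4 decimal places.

Midpoint: k1 = f(x_n, w_n); k2 = f(x_n + h/2, w_n + (h/2)·k1); w_{n+1} = w_n + h·k2.
x=0.000000, w=2.200000:
  k1 = f(0.000000, 2.200000) = -3.040000
  k2 = f(0.265000, 1.394400) = -0.144351
  w ← 2.200000 + 0.53·(-0.144351) = 2.123494
x=0.530000, w=2.123494:
  k1 = f(0.530000, 2.123494) = -2.709226
  k2 = f(0.795000, 1.405549) = -0.175568
  w ← 2.123494 + 0.53·(-0.175568) = 2.030443
x=1.060000, w=2.030443:
  k1 = f(1.060000, 2.030443) = -2.322698
  k2 = f(1.325000, 1.414928) = -0.202021
  w ← 2.030443 + 0.53·(-0.202021) = 1.923372
w(1.59) ≈ 1.9234

1.9234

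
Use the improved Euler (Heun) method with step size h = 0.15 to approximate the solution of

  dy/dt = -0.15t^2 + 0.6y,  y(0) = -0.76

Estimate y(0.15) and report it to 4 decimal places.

Heun: k1 = f(t_n, y_n); k2 = f(t_n + h, y_n + h·k1); y_{n+1} = y_n + (h/2)·(k1 + k2).
t=0.000000, y=-0.760000:
  k1 = f(0.000000, -0.760000) = -0.456000
  k2 = f(0.150000, -0.828400) = -0.500415
  y ← -0.760000 + (0.15/2)·(-0.456000 + (-0.500415)) = -0.831731
y(0.15) ≈ -0.8317

-0.8317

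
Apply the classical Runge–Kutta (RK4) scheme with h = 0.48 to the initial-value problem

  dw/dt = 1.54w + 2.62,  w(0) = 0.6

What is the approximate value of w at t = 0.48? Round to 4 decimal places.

3.1134

RK4: k1 = f(t_n, w_n); k2 = f(t_n + h/2, w_n + (h/2)·k1); k3 = f(t_n + h/2, w_n + (h/2)·k2); k4 = f(t_n + h, w_n + h·k3); w_{n+1} = w_n + (h/6)·(k1 + 2k2 + 2k3 + k4).
t=0.000000, w=0.600000:
  k1 = f(0.000000, 0.600000) = 3.544000
  k2 = f(0.240000, 1.450560) = 4.853862
  k3 = f(0.240000, 1.764927) = 5.337988
  k4 = f(0.480000, 3.162234) = 7.489840
  w ← 0.600000 + (0.48/6)·(k1 + 2k2 + 2k3 + k4) = 3.113403
w(0.48) ≈ 3.1134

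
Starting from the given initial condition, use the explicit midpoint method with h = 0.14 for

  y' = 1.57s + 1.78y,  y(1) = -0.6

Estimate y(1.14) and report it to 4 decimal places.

-0.5056

Midpoint: k1 = f(s_n, y_n); k2 = f(s_n + h/2, y_n + (h/2)·k1); y_{n+1} = y_n + h·k2.
s=1.000000, y=-0.600000:
  k1 = f(1.000000, -0.600000) = 0.502000
  k2 = f(1.070000, -0.564860) = 0.674449
  y ← -0.600000 + 0.14·0.674449 = -0.505577
y(1.14) ≈ -0.5056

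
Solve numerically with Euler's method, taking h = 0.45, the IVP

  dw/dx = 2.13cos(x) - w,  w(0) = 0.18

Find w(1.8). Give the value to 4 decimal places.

0.9746

Euler: w_{n+1} = w_n + h·f(x_n, w_n).
x=0.000000, w=0.180000: f=1.950000 → w ← 0.180000 + 0.45·1.950000 = 1.057500
x=0.450000, w=1.057500: f=0.860452 → w ← 1.057500 + 0.45·0.860452 = 1.444704
x=0.900000, w=1.444704: f=-0.120674 → w ← 1.444704 + 0.45·(-0.120674) = 1.390400
x=1.350000, w=1.390400: f=-0.923916 → w ← 1.390400 + 0.45·(-0.923916) = 0.974638
w(1.8) ≈ 0.9746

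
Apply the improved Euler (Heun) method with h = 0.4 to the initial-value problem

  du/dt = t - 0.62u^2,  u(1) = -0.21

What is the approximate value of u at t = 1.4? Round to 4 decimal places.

0.2606

Heun: k1 = f(t_n, u_n); k2 = f(t_n + h, u_n + h·k1); u_{n+1} = u_n + (h/2)·(k1 + k2).
t=1.000000, u=-0.210000:
  k1 = f(1.000000, -0.210000) = 0.972658
  k2 = f(1.400000, 0.179063) = 1.380121
  u ← -0.210000 + (0.4/2)·(0.972658 + 1.380121) = 0.260556
u(1.4) ≈ 0.2606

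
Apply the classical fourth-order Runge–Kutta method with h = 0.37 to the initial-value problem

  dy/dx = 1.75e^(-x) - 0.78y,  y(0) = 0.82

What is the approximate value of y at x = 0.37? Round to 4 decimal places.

RK4: k1 = f(x_n, y_n); k2 = f(x_n + h/2, y_n + (h/2)·k1); k3 = f(x_n + h/2, y_n + (h/2)·k2); k4 = f(x_n + h, y_n + h·k3); y_{n+1} = y_n + (h/6)·(k1 + 2k2 + 2k3 + k4).
x=0.000000, y=0.820000:
  k1 = f(0.000000, 0.820000) = 1.110400
  k2 = f(0.185000, 1.025424) = 0.654602
  k3 = f(0.185000, 0.941101) = 0.720373
  k4 = f(0.370000, 1.086538) = 0.361285
  y ← 0.820000 + (0.37/6)·(k1 + 2k2 + 2k3 + k4) = 1.080334
y(0.37) ≈ 1.0803

1.0803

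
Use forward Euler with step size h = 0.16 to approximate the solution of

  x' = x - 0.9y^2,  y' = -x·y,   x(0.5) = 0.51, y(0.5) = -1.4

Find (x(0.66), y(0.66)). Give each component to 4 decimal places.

0.3094, -1.2858

Euler on (x,y): x_{n+1} = x_n + h·x', y_{n+1} = y_n + h·y'.
0.500000: (0.510000, -1.400000); f=(-1.254000, 0.714000) → (0.309360, -1.285760)
(x(0.66), y(0.66)) ≈ (0.3094, -1.2858)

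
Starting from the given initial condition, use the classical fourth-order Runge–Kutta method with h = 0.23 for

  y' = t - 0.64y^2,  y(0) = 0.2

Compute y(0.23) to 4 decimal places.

0.2202

RK4: k1 = f(t_n, y_n); k2 = f(t_n + h/2, y_n + (h/2)·k1); k3 = f(t_n + h/2, y_n + (h/2)·k2); k4 = f(t_n + h, y_n + h·k3); y_{n+1} = y_n + (h/6)·(k1 + 2k2 + 2k3 + k4).
t=0.000000, y=0.200000:
  k1 = f(0.000000, 0.200000) = -0.025600
  k2 = f(0.115000, 0.197056) = 0.090148
  k3 = f(0.115000, 0.210367) = 0.086677
  k4 = f(0.230000, 0.219936) = 0.199042
  y ← 0.200000 + (0.23/6)·(k1 + 2k2 + 2k3 + k4) = 0.220205
y(0.23) ≈ 0.2202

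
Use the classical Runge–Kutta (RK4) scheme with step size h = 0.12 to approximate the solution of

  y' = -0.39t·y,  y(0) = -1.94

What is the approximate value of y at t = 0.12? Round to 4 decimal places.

-1.9346

RK4: k1 = f(t_n, y_n); k2 = f(t_n + h/2, y_n + (h/2)·k1); k3 = f(t_n + h/2, y_n + (h/2)·k2); k4 = f(t_n + h, y_n + h·k3); y_{n+1} = y_n + (h/6)·(k1 + 2k2 + 2k3 + k4).
t=0.000000, y=-1.940000:
  k1 = f(0.000000, -1.940000) = 0.000000
  k2 = f(0.060000, -1.940000) = 0.045396
  k3 = f(0.060000, -1.937276) = 0.045332
  k4 = f(0.120000, -1.934560) = 0.090537
  y ← -1.940000 + (0.12/6)·(k1 + 2k2 + 2k3 + k4) = -1.934560
y(0.12) ≈ -1.9346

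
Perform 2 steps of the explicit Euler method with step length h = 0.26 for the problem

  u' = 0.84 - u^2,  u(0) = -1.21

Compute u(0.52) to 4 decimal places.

-1.6435

Euler: u_{n+1} = u_n + h·f(t_n, u_n).
t=0.000000, u=-1.210000: f=-0.624100 → u ← -1.210000 + 0.26·(-0.624100) = -1.372266
t=0.260000, u=-1.372266: f=-1.043114 → u ← -1.372266 + 0.26·(-1.043114) = -1.643476
u(0.52) ≈ -1.6435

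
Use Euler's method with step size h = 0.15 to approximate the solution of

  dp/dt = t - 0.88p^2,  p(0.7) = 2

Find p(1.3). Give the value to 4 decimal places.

1.2337

Euler: p_{n+1} = p_n + h·f(t_n, p_n).
t=0.700000, p=2.000000: f=-2.820000 → p ← 2.000000 + 0.15·(-2.820000) = 1.577000
t=0.850000, p=1.577000: f=-1.338498 → p ← 1.577000 + 0.15·(-1.338498) = 1.376225
t=1.000000, p=1.376225: f=-0.666717 → p ← 1.376225 + 0.15·(-0.666717) = 1.276218
t=1.150000, p=1.276218: f=-0.283284 → p ← 1.276218 + 0.15·(-0.283284) = 1.233725
p(1.3) ≈ 1.2337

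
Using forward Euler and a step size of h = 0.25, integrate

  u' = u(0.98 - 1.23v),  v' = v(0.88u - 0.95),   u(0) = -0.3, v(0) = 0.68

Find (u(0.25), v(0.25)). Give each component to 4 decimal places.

Euler on (u,v): u_{n+1} = u_n + h·u', v_{n+1} = v_n + h·v'.
0.000000: (-0.300000, 0.680000); f=(-0.043080, -0.825520) → (-0.310770, 0.473620)
(u(0.25), v(0.25)) ≈ (-0.3108, 0.4736)

-0.3108, 0.4736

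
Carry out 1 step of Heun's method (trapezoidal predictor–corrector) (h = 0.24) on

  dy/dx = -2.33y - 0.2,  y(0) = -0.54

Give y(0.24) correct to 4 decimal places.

Heun: k1 = f(x_n, y_n); k2 = f(x_n + h, y_n + h·k1); y_{n+1} = y_n + (h/2)·(k1 + k2).
x=0.000000, y=-0.540000:
  k1 = f(0.000000, -0.540000) = 1.058200
  k2 = f(0.240000, -0.286032) = 0.466455
  y ← -0.540000 + (0.24/2)·(1.058200 + 0.466455) = -0.357041
y(0.24) ≈ -0.3570

-0.3570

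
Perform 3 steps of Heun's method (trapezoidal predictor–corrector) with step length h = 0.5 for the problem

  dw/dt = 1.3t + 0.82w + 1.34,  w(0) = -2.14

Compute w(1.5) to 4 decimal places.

Heun: k1 = f(t_n, w_n); k2 = f(t_n + h, w_n + h·k1); w_{n+1} = w_n + (h/2)·(k1 + k2).
t=0.000000, w=-2.140000:
  k1 = f(0.000000, -2.140000) = -0.414800
  k2 = f(0.500000, -2.347400) = 0.065132
  w ← -2.140000 + (0.5/2)·(-0.414800 + 0.065132) = -2.227417
t=0.500000, w=-2.227417:
  k1 = f(0.500000, -2.227417) = 0.163518
  k2 = f(1.000000, -2.145658) = 0.880560
  w ← -2.227417 + (0.5/2)·(0.163518 + 0.880560) = -1.966397
t=1.000000, w=-1.966397:
  k1 = f(1.000000, -1.966397) = 1.027554
  k2 = f(1.500000, -1.452620) = 2.098851
  w ← -1.966397 + (0.5/2)·(1.027554 + 2.098851) = -1.184796
w(1.5) ≈ -1.1848

-1.1848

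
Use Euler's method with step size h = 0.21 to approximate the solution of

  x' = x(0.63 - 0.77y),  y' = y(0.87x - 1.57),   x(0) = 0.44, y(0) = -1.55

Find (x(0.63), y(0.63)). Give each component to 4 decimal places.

1.0279, -0.7430

Euler on (x,y): x_{n+1} = x_n + h·x', y_{n+1} = y_n + h·y'.
0.000000: (0.440000, -1.550000); f=(0.802340, 1.840160) → (0.608491, -1.163566)
0.210000: (0.608491, -1.163566); f=(0.928525, 1.210822) → (0.803482, -0.909294)
0.420000: (0.803482, -0.909294); f=(1.068756, 0.791969) → (1.027920, -0.742980)
(x(0.63), y(0.63)) ≈ (1.0279, -0.7430)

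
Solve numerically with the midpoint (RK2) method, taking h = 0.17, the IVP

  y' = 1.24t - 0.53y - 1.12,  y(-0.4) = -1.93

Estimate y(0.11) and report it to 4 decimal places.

-2.0457

Midpoint: k1 = f(t_n, y_n); k2 = f(t_n + h/2, y_n + (h/2)·k1); y_{n+1} = y_n + h·k2.
t=-0.400000, y=-1.930000:
  k1 = f(-0.400000, -1.930000) = -0.593100
  k2 = f(-0.315000, -1.980414) = -0.460981
  y ← -1.930000 + 0.17·(-0.460981) = -2.008367
t=-0.230000, y=-2.008367:
  k1 = f(-0.230000, -2.008367) = -0.340766
  k2 = f(-0.145000, -2.037332) = -0.220014
  y ← -2.008367 + 0.17·(-0.220014) = -2.045769
t=-0.060000, y=-2.045769:
  k1 = f(-0.060000, -2.045769) = -0.110142
  k2 = f(0.025000, -2.055131) = 0.000220
  y ← -2.045769 + 0.17·0.000220 = -2.045732
y(0.11) ≈ -2.0457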